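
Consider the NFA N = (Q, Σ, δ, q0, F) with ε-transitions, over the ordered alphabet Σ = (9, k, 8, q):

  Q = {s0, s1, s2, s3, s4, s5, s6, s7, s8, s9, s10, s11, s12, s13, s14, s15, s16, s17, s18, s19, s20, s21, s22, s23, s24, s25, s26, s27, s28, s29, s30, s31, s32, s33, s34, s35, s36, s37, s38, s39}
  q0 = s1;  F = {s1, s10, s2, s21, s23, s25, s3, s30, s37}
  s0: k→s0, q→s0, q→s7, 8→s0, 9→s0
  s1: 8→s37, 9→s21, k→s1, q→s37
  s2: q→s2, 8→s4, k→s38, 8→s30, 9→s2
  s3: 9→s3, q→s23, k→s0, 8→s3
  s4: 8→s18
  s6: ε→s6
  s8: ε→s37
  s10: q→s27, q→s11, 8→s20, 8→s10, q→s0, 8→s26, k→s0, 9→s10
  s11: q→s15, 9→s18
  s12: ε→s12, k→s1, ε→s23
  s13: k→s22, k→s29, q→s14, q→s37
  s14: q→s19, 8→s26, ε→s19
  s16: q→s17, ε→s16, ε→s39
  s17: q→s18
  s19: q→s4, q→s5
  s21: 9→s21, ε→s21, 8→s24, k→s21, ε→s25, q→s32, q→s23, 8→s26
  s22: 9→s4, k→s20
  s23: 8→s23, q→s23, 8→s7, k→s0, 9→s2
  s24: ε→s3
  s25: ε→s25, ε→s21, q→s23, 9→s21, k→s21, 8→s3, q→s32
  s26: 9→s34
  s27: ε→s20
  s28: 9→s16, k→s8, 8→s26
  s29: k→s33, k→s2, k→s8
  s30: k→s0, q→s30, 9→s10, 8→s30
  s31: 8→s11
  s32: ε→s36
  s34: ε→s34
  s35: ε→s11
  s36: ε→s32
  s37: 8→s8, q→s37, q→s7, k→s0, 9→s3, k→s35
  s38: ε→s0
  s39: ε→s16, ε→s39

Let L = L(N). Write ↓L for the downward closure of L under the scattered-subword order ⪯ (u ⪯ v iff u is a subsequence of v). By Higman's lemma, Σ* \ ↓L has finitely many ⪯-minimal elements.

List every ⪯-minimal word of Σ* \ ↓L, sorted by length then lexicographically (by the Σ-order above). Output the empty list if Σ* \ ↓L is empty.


|Q|=40, |F|=9, |δ|=96 (20 ε).
min D↑ (9 st, q0=0, F={5}): 0:9→1,k→0,8→2,q→2 1:9→1,k→1,8→3,q→4 2:9→3,k→5,8→2,q→2 3:9→3,k→5,8→3,q→4 4:9→6,k→5,8→4,q→4 5:9→5,k→5,8→5,q→5 6:9→6,k→5,8→7,q→6 7:9→8,k→5,8→7,q→7 8:9→8,k→5,8→8,q→5 [Hopcroft].
'8k': |S_i|=[25, 20, 7] end={s0,s11,s15,s18,s35,s38,s7} rej; 2/2 del acc.
'qk': N↓-sim [25, 21, 7] end={s0,s11,s15,s18,s35,s38,s7} — reject; 2/2 single-dels accept.
'9q989q': |S_i|=[25, 21, 17, 14, 12, 10, 7] end={s0,s11,s15,s18,s20,s27,s7} rej; 6/6 del acc.
3 obstructions.

A = [8k, qk, 9q989q].


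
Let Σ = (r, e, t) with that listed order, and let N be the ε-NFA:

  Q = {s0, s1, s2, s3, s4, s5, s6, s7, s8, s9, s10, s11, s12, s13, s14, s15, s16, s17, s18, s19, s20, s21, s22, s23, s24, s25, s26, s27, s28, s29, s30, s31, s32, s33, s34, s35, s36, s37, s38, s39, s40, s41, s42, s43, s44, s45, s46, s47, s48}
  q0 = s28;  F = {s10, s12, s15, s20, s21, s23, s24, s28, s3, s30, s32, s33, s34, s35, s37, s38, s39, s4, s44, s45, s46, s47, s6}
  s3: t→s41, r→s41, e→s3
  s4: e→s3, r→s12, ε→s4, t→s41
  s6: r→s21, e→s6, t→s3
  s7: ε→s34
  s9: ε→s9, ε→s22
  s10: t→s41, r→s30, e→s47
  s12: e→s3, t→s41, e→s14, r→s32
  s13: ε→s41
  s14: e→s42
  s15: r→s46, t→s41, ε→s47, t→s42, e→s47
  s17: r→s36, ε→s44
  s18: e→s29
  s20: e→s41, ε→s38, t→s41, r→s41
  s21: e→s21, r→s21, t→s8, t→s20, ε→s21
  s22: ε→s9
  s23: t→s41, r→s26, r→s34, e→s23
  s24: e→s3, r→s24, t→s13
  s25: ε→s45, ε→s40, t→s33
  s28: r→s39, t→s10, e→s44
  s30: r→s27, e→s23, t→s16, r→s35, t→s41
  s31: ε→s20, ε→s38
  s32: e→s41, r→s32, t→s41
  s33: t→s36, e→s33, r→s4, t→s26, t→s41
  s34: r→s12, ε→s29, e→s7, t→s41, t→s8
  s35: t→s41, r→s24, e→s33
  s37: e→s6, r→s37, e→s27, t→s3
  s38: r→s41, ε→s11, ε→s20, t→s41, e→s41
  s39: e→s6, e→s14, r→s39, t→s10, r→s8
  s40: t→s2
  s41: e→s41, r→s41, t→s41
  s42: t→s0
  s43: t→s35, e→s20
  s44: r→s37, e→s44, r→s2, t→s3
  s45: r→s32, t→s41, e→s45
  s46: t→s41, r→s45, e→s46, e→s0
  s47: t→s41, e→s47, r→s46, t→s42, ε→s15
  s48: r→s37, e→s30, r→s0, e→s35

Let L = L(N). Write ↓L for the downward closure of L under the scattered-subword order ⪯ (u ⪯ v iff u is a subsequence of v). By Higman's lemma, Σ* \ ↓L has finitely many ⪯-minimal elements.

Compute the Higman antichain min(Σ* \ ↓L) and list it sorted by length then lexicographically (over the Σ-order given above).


|Q|=49, |F|=23, |δ|=117 (18 ε).
min D↑ (22 st, q0=0, F={9}): 0:r→1,e→2,t→3 1:r→1,e→4,t→3 2:r→5,e→2,t→6 3:r→7,e→8,t→9 4:r→10,e→4,t→6 5:r→5,e→4,t→6 6:r→9,e→6,t→9 7:r→11,e→12,t→9 8:r→13,e→8,t→9 9:r→9,e→9,t→9 10:r→10,e→10,t→14 11:r→15,e→16,t→9 12:r→17,e→12,t→9 13:r→18,e→13,t→9 14:r→9,e→9,t→9 15:r→15,e→6,t→9 16:r→19,e→16,t→9 17:r→20,e→17,t→9 18:r→21,e→18,t→9 19:r→20,e→6,t→9 20:r→21,e→6,t→9 21:r→21,e→9,t→9 [Hopcroft].
'tt': N↓-sim [37, 30, 8] end={s0,s13,s16,s26,s36,s41,s42,s8} rej; 2/2 single-dels accept.
'etr': N↓-sim [37, 29, 10, 1] end={s41} ∉↓L; 3/3 single-dels accept.
'rerte': N↓-sim [37, 35, 26, 19, 6, 1] end={s41} ∉↓L; 5/5 del acc.
'trrrer': |S_i|=[37, 30, 24, 20, 10, 5, 1] end={s41} ∉↓L; 6/6 deletions ∈↓L.
'terrre': |S_i|=[37, 30, 20, 15, 8, 2, 1] end={s41} — reject; 6/6 deletions ∈↓L.
5 minimals (antichain).

Antichain: [tt, etr, rerte, trrrer, terrre].


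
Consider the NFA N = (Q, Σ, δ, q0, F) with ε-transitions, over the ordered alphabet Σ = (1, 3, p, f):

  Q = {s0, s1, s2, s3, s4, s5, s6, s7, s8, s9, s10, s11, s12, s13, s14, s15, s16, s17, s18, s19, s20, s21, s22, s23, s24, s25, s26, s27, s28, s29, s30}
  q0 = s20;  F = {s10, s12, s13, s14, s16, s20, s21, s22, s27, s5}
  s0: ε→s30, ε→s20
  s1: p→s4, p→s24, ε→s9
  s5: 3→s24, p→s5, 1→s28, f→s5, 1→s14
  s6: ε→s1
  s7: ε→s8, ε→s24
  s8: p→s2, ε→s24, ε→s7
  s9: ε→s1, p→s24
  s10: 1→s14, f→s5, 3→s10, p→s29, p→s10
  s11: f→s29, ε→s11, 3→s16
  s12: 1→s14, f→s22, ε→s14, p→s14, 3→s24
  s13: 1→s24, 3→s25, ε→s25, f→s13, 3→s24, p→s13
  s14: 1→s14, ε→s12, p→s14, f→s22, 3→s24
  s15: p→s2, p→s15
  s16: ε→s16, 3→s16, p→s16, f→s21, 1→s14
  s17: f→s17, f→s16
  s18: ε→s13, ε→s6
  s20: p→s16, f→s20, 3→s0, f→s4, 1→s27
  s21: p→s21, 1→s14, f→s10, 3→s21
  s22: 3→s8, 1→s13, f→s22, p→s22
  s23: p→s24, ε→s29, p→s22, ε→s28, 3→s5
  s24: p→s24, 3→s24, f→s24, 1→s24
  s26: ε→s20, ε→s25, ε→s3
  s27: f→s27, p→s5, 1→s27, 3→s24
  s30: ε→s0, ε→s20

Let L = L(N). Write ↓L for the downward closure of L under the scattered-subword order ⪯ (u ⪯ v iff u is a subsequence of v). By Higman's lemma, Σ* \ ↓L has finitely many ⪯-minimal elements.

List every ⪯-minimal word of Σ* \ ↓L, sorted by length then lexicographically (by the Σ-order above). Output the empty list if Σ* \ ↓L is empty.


A = [13, p1f11, pfff3].

|Q|=31, |F|=10, |δ|=84 (23 ε).
min D↑ (10 st, q0=0, F={3}): 0:1→1,3→0,p→2,f→0 1:1→1,3→3,p→4,f→1 2:1→5,3→2,p→2,f→6 3:1→3,3→3,p→3,f→3 4:1→5,3→3,p→4,f→4 5:1→5,3→3,p→5,f→7 6:1→5,3→6,p→6,f→8 7:1→9,3→3,p→7,f→7 8:1→5,3→8,p→8,f→4 9:1→3,3→3,p→9,f→9 [Hopcroft].
'13': N↓-sim [20, 12, 5] end={s2,s24,s25,s7,s8} rej; 2/2 deletions ∈↓L.
'p1f11': N↓-sim [20, 15, 10, 7, 3, 1] end={s24} — reject; 5/5 single-dels accept.
'pfff3': run [20, 15, 14, 13, 11, 5] end={s2,s24,s25,s7,s8} — reject; 5/5 del acc.
3 words, ⪯-incomp.


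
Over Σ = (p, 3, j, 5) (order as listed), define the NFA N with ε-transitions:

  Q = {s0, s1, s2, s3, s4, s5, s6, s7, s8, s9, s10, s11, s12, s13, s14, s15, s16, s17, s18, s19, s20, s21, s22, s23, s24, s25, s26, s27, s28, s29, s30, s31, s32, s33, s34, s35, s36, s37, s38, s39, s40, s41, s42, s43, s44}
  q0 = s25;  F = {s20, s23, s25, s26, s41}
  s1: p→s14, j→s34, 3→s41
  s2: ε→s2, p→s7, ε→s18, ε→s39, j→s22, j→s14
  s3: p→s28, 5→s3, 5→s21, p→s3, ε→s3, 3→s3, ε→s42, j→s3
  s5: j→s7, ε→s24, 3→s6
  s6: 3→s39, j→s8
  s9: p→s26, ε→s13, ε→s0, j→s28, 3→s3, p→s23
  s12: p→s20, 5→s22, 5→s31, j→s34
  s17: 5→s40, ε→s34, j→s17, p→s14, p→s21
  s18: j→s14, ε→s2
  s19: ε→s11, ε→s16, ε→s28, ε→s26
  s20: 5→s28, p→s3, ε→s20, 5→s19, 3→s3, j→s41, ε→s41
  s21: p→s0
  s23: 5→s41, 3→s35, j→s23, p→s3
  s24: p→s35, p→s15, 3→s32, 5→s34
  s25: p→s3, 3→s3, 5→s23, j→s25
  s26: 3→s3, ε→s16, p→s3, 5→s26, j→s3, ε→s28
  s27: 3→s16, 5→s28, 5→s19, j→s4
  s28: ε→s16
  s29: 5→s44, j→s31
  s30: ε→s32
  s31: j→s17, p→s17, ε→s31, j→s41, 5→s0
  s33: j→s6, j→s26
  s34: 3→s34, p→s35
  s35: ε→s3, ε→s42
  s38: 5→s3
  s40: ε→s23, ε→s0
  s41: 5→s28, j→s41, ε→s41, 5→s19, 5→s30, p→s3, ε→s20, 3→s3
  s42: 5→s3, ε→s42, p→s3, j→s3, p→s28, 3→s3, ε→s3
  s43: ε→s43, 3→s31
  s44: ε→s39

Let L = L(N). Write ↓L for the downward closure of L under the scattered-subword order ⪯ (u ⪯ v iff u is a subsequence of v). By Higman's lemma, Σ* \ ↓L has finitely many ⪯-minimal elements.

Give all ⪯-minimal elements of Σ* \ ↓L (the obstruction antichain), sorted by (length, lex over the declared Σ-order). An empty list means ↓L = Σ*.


|Q|=45, |F|=5, |δ|=109 (31 ε).
min D↑ (5 st, q0=0, F={1}): 0:p→1,3→1,j→0,5→2 1:p→1,3→1,j→1,5→1 2:p→1,3→1,j→2,5→3 3:p→1,3→1,j→3,5→4 4:p→1,3→1,j→1,5→4.
'p': N↓-sim [16, 6] end={s0,s16,s21,s28,s3,s42} — reject; 1/1 deletions ∈↓L.
'3': run [16, 7] end={s0,s16,s21,s28,s3,s35,s42} — reject; 1/1 del acc.
'555j': run [16, 15, 13, 11, 6] end={s0,s16,s21,s28,s3,s42} rej; 4/4 deletions ∈↓L.
3 obstructions.

Antichain: [p, 3, 555j].


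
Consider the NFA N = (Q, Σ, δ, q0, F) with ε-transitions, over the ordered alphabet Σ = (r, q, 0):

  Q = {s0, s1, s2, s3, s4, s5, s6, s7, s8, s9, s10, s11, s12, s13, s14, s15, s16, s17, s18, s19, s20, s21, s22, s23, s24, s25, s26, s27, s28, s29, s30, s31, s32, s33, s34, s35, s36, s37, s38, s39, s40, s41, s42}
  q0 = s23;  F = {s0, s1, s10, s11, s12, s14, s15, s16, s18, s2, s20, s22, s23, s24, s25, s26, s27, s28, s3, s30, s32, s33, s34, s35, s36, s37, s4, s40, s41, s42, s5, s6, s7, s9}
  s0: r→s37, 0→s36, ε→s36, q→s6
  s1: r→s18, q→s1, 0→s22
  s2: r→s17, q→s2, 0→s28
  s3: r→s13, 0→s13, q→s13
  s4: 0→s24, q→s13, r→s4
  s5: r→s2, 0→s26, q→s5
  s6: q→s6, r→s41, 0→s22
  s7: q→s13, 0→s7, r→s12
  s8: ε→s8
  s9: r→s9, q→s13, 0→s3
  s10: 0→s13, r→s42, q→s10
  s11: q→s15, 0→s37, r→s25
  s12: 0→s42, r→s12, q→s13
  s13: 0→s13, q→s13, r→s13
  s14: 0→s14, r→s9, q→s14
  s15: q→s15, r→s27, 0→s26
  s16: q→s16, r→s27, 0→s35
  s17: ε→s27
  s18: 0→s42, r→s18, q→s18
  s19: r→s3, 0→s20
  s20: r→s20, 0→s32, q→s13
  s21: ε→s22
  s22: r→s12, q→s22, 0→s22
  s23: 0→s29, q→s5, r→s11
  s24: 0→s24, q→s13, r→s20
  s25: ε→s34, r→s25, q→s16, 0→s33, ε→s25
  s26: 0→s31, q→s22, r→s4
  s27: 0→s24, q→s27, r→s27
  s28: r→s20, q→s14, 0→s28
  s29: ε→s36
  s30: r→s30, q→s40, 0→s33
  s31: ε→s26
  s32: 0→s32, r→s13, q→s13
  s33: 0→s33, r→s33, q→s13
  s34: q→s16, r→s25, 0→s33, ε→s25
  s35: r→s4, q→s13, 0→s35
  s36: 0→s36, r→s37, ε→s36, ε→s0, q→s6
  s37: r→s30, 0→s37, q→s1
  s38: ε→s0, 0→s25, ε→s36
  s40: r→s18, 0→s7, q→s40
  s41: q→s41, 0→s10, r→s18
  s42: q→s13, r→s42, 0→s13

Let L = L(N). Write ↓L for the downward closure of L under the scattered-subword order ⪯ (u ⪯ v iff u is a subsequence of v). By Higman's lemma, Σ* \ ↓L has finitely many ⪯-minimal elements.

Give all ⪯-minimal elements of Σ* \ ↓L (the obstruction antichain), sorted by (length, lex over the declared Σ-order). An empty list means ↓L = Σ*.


Antichain: [rr0q, q0rq, 0qr00, qr0r0r].

|Q|=43, |F|=34, |δ|=121 (13 ε).
min D↑ (33 st, q0=0, F={20}): 0:r→1,q→2,0→3 1:r→4,q→5,0→6 2:r→7,q→2,0→8 3:r→6,q→9,0→3 4:r→4,q→10,0→11 5:r→12,q→5,0→8 6:r→13,q→14,0→6 7:r→12,q→7,0→15 8:r→16,q→17,0→8 9:r→18,q→9,0→17 10:r→12,q→10,0→19 11:r→11,q→20,0→11 12:r→12,q→12,0→21 13:r→13,q→22,0→11 14:r→23,q→14,0→17 15:r→24,q→25,0→15 16:r→16,q→20,0→21 17:r→26,q→17,0→17 18:r→23,q→18,0→27 19:r→16,q→20,0→19 20:r→20,q→20,0→20 21:r→24,q→20,0→21 22:r→23,q→22,0→28 23:r→23,q→23,0→29 24:r→24,q→20,0→30 25:r→31,q→25,0→25 26:r→26,q→20,0→29 27:r→29,q→27,0→20 28:r→26,q→20,0→28 29:r→29,q→20,0→20 30:r→20,q→20,0→30 31:r→31,q→20,0→32 32:r→20,q→20,0→20 (ε-aug+det+¬).
'rr0q': N↓-sim [38, 32, 20, 11, 1] end={s13} rej; 4/4 deletions ∈↓L.
'q0rq': |S_i|=[38, 28, 17, 9, 1] end={s13} ∉↓L; 4/4 del acc.
'0qr00': N↓-sim [38, 28, 14, 8, 4, 1] end={s13} ∉↓L; 5/5 single-dels accept.
'qr0r0r': N↓-sim [38, 28, 17, 10, 6, 3, 1] end={s13} rej; 6/6 deletions ∈↓L.
4 words, ⪯-incomp.


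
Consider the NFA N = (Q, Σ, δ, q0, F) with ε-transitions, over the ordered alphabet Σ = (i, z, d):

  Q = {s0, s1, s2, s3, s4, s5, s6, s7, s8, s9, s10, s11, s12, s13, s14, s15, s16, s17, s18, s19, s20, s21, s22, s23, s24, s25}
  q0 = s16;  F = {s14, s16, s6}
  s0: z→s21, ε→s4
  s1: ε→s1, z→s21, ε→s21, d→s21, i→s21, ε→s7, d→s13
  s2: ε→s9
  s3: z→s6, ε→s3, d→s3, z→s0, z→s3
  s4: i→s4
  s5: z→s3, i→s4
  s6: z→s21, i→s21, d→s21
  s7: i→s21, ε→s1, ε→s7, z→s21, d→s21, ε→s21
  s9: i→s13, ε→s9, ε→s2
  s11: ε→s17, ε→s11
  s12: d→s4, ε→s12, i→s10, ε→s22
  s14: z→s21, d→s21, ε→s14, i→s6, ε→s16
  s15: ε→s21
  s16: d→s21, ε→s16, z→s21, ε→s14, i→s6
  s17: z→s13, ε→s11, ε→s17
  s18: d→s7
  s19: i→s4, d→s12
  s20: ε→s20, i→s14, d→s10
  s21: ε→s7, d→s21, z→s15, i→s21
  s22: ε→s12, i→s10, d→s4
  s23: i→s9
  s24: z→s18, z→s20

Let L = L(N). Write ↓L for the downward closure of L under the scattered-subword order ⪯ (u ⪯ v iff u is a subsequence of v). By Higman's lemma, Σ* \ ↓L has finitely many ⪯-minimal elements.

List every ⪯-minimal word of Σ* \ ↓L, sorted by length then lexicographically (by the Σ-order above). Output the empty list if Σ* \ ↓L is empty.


Antichain: [z, d, ii].

|Q|=26, |F|=3, |δ|=66 (25 ε).
min D↑ (3 st, q0=0, F={2}): 0:i→1,z→2,d→2 1:i→2,z→2,d→2 2:i→2,z→2,d→2 (ε-aug+det+¬).
'z': N↓-sim [8, 5] end={s1,s13,s15,s21,s7} — reject; 1/1 del acc.
'd': |S_i|=[8, 5] end={s1,s13,s15,s21,s7} rej; 1/1 deletions ∈↓L.
'ii': N↓-sim [8, 6, 5] end={s1,s13,s15,s21,s7} ∉↓L; 2/2 del acc.
3 words, ⪯-incomp.


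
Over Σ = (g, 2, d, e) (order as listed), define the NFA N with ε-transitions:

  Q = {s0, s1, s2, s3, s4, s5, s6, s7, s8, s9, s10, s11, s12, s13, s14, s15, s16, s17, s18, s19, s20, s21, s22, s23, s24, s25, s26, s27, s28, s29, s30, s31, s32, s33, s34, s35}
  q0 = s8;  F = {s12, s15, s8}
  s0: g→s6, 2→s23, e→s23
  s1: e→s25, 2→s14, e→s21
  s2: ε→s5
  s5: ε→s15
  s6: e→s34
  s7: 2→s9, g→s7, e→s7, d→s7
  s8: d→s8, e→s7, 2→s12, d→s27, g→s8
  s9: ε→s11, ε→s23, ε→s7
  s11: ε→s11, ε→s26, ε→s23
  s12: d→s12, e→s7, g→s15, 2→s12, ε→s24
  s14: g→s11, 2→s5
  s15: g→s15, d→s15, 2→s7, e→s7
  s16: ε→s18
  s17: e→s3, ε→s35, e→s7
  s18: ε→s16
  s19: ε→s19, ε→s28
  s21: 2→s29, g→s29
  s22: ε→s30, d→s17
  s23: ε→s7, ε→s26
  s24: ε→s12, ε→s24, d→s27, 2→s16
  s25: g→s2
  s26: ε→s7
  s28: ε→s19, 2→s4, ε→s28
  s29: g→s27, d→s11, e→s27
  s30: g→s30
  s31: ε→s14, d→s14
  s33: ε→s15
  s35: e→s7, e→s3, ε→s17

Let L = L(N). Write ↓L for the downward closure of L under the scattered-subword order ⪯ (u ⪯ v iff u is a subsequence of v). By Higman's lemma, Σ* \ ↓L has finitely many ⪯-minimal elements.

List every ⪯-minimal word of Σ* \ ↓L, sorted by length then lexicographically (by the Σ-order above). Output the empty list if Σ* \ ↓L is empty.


|Q|=36, |F|=3, |δ|=67 (25 ε).
min D↑ (4 st, q0=0, F={2}): 0:g→0,2→1,d→0,e→2 1:g→3,2→1,d→1,e→2 2:g→2,2→2,d→2,e→2 3:g→3,2→2,d→3,e→2 [Hopcroft].
'e': N↓-sim [12, 5] end={s11,s23,s26,s7,s9} — reject; 1/1 deletions ∈↓L.
'2g2': run [12, 11, 6, 5] end={s11,s23,s26,s7,s9} — reject; 3/3 del acc.
2 minimals (antichain).

Antichain: [e, 2g2].


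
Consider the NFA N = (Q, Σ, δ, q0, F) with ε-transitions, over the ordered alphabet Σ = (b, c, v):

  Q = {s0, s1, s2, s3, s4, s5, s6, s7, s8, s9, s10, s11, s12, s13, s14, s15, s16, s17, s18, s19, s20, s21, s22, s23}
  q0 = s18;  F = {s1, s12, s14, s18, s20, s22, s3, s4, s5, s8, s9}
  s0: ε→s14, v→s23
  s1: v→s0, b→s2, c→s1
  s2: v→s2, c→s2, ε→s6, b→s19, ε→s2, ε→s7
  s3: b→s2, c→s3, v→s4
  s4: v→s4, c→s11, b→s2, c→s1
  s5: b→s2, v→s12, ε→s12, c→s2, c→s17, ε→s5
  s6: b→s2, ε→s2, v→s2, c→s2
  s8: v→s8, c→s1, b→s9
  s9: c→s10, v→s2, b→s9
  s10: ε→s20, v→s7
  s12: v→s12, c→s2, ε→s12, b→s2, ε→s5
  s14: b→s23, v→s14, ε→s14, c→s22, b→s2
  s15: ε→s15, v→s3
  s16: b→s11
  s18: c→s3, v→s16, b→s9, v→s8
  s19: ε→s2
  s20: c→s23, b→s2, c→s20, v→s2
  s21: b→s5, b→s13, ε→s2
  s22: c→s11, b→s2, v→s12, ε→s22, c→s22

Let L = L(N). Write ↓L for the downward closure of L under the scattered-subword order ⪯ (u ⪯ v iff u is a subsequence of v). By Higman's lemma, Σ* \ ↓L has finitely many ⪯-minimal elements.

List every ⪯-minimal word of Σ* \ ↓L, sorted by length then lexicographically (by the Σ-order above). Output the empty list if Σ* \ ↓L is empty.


min(Σ*\↓L) = [bv, cb, vcvcvc].

|Q|=24, |F|=11, |δ|=66 (15 ε).
min D↑ (11 st, q0=0, F={5}): 0:b→1,c→2,v→3 1:b→1,c→4,v→5 2:b→5,c→2,v→6 3:b→1,c→7,v→3 4:b→5,c→4,v→5 5:b→5,c→5,v→5 6:b→5,c→7,v→6 7:b→5,c→7,v→8 8:b→5,c→9,v→8 9:b→5,c→9,v→10 10:b→5,c→5,v→10 [Hopcroft].
'bv': N↓-sim [21, 9, 4] end={s19,s2,s6,s7} — reject; 2/2 single-dels accept.
'cb': run [21, 17, 5] end={s19,s2,s23,s6,s7} — reject; 2/2 single-dels accept.
'vcvcvc': |S_i|=[21, 19, 15, 12, 9, 7, 5] end={s17,s19,s2,s6,s7} — reject; 6/6 del acc.
3 words, ⪯-incomp.


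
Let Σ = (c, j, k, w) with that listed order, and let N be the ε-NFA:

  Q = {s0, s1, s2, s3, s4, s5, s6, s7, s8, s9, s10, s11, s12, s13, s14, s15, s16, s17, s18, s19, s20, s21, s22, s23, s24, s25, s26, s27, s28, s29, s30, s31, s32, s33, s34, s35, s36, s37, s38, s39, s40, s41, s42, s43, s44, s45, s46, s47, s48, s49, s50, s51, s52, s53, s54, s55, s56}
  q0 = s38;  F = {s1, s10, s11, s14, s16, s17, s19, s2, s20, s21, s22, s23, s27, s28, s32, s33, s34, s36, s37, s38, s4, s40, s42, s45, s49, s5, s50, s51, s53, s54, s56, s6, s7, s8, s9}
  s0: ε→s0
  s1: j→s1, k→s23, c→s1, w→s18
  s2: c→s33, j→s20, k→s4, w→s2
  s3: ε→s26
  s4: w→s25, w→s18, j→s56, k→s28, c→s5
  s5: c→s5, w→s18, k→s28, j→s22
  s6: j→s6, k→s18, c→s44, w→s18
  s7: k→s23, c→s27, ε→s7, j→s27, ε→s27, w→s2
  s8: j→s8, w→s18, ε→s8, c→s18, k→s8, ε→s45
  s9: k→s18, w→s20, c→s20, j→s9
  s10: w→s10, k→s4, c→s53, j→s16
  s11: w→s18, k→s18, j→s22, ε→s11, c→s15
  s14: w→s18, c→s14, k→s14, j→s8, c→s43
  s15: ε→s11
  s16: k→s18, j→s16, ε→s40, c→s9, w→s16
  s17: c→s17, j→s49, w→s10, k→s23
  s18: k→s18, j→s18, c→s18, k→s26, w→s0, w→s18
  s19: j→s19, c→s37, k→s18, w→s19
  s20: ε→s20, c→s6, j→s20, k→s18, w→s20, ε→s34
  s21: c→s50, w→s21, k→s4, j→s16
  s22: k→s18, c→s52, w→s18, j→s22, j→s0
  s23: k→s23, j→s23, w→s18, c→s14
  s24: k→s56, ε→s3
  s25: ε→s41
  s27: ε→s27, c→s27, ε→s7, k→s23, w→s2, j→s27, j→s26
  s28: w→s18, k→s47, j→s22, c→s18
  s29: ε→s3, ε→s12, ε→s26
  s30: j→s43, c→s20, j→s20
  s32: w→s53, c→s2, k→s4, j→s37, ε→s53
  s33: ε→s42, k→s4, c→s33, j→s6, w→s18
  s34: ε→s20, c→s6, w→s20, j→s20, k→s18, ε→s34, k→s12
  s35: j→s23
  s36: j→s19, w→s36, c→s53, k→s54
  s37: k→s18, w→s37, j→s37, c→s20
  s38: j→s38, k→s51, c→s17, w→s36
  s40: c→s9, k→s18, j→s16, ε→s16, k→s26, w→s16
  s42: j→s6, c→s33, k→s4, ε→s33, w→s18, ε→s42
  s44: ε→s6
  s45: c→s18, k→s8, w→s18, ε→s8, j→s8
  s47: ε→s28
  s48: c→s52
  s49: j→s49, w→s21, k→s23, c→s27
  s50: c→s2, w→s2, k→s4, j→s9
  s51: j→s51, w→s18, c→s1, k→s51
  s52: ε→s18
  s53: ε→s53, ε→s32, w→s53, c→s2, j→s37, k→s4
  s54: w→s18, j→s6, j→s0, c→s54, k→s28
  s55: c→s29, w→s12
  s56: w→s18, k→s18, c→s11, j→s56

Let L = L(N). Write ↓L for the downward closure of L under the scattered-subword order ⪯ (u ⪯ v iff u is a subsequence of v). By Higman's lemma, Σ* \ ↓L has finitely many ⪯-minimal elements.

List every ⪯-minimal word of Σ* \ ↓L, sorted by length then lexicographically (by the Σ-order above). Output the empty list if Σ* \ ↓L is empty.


|Q|=57, |F|=35, |δ|=192 (31 ε).
min D↑ (30 st, q0=0, F={8}): 0:c→1,j→0,k→2,w→3 1:c→1,j→4,k→5,w→6 2:c→7,j→2,k→2,w→8 3:c→9,j→10,k→11,w→3 4:c→12,j→4,k→5,w→13 5:c→14,j→5,k→5,w→8 6:c→9,j→15,k→16,w→6 7:c→7,j→7,k→5,w→8 8:c→8,j→8,k→8,w→8 9:c→17,j→18,k→16,w→9 10:c→18,j→10,k→8,w→10 11:c→11,j→19,k→20,w→8 12:c→12,j→12,k→5,w→17 13:c→21,j→15,k→16,w→13 14:c→14,j→22,k→14,w→8 15:c→23,j→15,k→8,w→15 16:c→24,j→25,k→20,w→8 17:c→26,j→27,k→16,w→17 18:c→27,j→18,k→8,w→18 19:c→19,j→19,k→8,w→8 20:c→8,j→28,k→20,w→8 21:c→17,j→23,k→16,w→17 22:c→8,j→22,k→22,w→8 23:c→27,j→23,k→8,w→27 24:c→24,j→28,k→20,w→8 25:c→29,j→25,k→8,w→8 26:c→26,j→19,k→16,w→8 27:c→19,j→27,k→8,w→27 28:c→8,j→28,k→8,w→8 29:c→29,j→28,k→8,w→8 [Hopcroft].
'kw': run [46, 25, 5] end={s0,s18,s25,s26,s41} — reject; 2/2 single-dels accept.
'wjk': N↓-sim [46, 34, 18, 4] end={s0,s12,s18,s26} — reject; 3/3 deletions ∈↓L.
'wkkc': run [46, 34, 18, 7, 4] end={s0,s18,s26,s52} ∉↓L; 4/4 single-dels accept.
'ckcjc': run [46, 42, 20, 14, 7, 4] end={s0,s18,s26,s52} ∉↓L; 5/5 single-dels accept.
'wcccw': N↓-sim [46, 34, 28, 23, 19, 5] end={s0,s18,s25,s26,s41} — reject; 5/5 deletions ∈↓L.
'cjcwcw': run [46, 42, 37, 32, 22, 18, 5] end={s0,s18,s25,s26,s41} ∉↓L; 6/6 deletions ∈↓L.
6 words, ⪯-incomp.

min(Σ*\↓L) = [kw, wjk, wkkc, ckcjc, wcccw, cjcwcw].


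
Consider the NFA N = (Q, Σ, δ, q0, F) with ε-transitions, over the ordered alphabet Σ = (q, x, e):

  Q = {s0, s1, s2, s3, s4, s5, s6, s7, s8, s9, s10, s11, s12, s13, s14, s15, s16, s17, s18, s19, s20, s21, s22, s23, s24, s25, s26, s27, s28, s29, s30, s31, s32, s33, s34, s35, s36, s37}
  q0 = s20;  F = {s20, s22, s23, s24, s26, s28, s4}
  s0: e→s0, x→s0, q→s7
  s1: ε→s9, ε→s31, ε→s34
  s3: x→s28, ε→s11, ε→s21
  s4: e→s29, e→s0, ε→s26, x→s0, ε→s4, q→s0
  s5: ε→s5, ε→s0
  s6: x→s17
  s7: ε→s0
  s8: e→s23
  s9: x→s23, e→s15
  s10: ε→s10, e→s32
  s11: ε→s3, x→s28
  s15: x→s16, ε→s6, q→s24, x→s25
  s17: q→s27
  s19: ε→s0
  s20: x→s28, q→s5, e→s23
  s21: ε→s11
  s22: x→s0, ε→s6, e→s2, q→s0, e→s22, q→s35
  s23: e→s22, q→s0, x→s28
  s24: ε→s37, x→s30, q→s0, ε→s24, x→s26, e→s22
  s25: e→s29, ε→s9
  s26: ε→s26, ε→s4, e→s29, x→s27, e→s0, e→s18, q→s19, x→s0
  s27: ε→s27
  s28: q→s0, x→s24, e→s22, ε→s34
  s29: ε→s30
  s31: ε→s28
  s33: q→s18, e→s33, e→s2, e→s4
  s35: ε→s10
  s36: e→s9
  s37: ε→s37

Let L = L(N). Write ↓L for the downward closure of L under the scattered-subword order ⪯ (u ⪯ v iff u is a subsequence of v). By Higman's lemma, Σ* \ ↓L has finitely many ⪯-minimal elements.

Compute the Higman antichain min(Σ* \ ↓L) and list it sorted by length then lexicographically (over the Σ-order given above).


A = [q, xex, eex, xxxx, xxxe].

|Q|=38, |F|=7, |δ|=75 (27 ε).
min D↑ (7 st, q0=0, F={1}): 0:q→1,x→2,e→3 1:q→1,x→1,e→1 2:q→1,x→4,e→5 3:q→1,x→2,e→5 4:q→1,x→6,e→5 5:q→1,x→1,e→5 6:q→1,x→1,e→1 [Hopcroft].
'q': run [23, 8] end={s0,s10,s19,s27,s32,s35,s5,s7} ∉↓L; 1/1 del acc.
'xex': run [23, 20, 13, 4] end={s0,s17,s27,s7} rej; 3/3 deletions ∈↓L.
'eex': N↓-sim [23, 21, 13, 4] end={s0,s17,s27,s7} — reject; 3/3 single-dels accept.
'xxxx': N↓-sim [23, 20, 18, 10, 3] end={s0,s27,s7} ∉↓L; 4/4 deletions ∈↓L.
'xxxe': N↓-sim [23, 20, 18, 10, 5] end={s0,s18,s29,s30,s7} rej; 4/4 deletions ∈↓L.
5 words, ⪯-incomp.


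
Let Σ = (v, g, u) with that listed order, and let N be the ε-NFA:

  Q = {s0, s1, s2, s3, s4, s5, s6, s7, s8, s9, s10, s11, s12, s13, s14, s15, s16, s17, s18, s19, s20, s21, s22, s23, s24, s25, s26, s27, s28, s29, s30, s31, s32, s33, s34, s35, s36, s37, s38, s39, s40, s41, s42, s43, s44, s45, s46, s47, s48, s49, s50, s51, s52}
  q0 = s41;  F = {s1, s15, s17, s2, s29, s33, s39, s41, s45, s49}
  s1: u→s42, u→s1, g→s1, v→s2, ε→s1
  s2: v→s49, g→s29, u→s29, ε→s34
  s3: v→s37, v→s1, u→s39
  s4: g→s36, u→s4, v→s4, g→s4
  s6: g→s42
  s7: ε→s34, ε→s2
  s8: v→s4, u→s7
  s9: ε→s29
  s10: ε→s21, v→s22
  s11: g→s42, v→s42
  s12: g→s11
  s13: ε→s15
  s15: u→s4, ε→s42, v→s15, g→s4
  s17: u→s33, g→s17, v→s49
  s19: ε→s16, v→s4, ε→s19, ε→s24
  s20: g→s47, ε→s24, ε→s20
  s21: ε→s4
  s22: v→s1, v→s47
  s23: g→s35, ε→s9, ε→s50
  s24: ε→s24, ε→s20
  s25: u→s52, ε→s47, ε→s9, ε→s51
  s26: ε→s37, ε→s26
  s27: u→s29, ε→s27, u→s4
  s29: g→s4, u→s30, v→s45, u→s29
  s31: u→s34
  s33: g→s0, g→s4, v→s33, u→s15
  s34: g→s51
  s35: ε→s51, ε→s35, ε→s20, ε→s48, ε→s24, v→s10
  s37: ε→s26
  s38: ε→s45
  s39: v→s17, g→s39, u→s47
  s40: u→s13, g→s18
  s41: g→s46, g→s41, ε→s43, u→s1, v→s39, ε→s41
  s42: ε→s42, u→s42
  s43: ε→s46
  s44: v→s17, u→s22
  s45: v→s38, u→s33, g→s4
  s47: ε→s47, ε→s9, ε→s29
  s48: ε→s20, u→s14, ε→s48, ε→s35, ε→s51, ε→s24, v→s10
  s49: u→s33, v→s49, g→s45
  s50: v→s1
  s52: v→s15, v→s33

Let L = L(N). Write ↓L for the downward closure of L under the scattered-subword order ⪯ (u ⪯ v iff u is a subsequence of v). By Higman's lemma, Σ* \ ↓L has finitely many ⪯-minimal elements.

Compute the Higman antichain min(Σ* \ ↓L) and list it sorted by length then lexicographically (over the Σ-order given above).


|Q|=53, |F|=10, |δ|=112 (43 ε).
min D↑ (11 st, q0=0, F={9}): 0:v→1,g→0,u→2 1:v→3,g→1,u→4 2:v→5,g→2,u→2 3:v→6,g→3,u→7 4:v→8,g→9,u→4 5:v→6,g→4,u→4 6:v→6,g→8,u→7 7:v→7,g→9,u→10 8:v→8,g→9,u→7 9:v→9,g→9,u→9 10:v→10,g→9,u→9 [Hopcroft].
'vug': N↓-sim [22, 18, 12, 3] end={s0,s36,s4} rej; 3/3 del acc.
'uvgg': |S_i|=[22, 17, 14, 11, 3] end={s0,s36,s4} — reject; 4/4 deletions ∈↓L.
'vvvgg': run [22, 18, 10, 9, 8, 3] end={s0,s36,s4} — reject; 5/5 single-dels accept.
'vvuuu': N↓-sim [22, 18, 10, 6, 4, 3] end={s36,s4,s42} rej; 5/5 del acc.
4 obstructions.

A = [vug, uvgg, vvvgg, vvuuu].


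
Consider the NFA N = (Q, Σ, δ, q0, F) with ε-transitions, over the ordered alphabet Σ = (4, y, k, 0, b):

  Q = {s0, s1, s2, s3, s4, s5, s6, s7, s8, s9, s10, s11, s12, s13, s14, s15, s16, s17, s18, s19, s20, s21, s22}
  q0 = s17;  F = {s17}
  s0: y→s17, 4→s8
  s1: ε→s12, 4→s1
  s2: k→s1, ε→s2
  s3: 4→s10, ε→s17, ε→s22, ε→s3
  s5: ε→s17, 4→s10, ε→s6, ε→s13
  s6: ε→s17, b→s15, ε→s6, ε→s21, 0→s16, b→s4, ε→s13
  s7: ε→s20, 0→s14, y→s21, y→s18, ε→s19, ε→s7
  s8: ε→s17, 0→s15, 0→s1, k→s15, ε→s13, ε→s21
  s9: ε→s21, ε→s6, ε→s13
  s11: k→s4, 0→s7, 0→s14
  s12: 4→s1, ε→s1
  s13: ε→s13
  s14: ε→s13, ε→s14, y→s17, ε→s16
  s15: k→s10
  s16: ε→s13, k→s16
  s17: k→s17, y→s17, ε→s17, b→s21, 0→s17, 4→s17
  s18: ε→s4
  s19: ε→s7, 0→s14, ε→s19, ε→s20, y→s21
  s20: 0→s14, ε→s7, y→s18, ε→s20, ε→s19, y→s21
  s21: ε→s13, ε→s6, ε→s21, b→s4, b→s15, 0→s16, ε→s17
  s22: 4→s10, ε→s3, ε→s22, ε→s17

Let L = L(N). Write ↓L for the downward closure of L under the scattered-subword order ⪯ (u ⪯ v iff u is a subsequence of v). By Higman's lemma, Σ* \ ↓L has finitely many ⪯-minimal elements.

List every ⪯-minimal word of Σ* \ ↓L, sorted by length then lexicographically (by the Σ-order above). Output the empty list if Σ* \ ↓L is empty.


Antichain: [].

|Q|=23, |F|=1, |δ|=78 (42 ε).
min D↑ (1 st, q0=0, F={}): 0:4→0,y→0,k→0,0→0,b→0 [Hopcroft].
L(D↑) = ∅; no obstructions.


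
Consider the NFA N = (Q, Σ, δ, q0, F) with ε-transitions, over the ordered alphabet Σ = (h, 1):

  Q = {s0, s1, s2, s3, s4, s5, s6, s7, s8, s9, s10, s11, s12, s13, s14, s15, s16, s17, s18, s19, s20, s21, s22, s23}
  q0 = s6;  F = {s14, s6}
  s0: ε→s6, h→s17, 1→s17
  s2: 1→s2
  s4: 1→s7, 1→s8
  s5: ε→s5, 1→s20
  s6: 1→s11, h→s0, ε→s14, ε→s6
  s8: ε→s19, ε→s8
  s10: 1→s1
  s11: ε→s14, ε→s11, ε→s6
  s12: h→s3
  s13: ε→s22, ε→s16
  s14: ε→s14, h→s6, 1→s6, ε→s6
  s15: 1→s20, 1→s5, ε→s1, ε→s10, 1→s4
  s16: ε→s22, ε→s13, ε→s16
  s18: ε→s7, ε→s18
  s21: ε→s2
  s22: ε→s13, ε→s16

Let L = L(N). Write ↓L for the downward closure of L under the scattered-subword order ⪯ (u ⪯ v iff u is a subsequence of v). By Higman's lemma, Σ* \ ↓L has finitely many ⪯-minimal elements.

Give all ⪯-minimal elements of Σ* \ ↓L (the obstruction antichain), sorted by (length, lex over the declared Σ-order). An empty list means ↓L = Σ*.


A = [].

|Q|=24, |F|=2, |δ|=38 (23 ε).
min D↑ (1 st, q0=0, F={}): 0:h→0,1→0 [Hopcroft].
L(D↑) = ∅; no obstructions.


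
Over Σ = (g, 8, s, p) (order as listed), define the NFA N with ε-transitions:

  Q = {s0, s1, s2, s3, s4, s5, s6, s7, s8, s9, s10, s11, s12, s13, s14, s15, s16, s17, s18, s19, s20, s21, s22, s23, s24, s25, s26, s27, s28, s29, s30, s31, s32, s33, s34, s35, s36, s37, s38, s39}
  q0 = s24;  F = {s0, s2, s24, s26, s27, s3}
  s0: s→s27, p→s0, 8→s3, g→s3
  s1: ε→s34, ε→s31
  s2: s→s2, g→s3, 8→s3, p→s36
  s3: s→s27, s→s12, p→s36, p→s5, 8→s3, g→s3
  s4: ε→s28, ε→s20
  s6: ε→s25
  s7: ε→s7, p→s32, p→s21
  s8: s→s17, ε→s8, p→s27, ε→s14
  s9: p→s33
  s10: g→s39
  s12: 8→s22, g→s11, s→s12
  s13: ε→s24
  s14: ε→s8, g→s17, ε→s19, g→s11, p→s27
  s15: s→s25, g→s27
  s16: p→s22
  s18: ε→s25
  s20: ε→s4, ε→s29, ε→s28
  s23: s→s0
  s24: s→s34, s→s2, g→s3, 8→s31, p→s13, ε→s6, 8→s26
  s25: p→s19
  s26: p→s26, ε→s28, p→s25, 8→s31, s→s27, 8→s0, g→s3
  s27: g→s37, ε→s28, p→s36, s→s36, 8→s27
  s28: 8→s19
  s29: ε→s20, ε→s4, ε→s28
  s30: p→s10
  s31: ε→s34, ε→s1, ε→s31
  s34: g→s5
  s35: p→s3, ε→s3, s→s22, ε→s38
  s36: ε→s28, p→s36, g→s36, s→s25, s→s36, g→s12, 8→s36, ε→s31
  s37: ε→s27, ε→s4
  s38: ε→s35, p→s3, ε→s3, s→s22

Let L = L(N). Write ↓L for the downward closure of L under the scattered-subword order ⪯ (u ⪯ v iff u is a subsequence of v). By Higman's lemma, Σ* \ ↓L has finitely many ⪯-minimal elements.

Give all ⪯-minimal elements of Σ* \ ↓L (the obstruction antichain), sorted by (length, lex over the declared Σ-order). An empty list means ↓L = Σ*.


|Q|=40, |F|=6, |δ|=92 (32 ε).
min D↑ (7 st, q0=0, F={5}): 0:g→1,8→2,s→3,p→0 1:g→1,8→1,s→4,p→5 2:g→1,8→6,s→4,p→2 3:g→1,8→1,s→3,p→5 4:g→4,8→4,s→5,p→5 5:g→5,8→5,s→5,p→5 6:g→1,8→1,s→4,p→6.
'gp': run [23, 17, 11] end={s1,s11,s12,s19,s22,s25,s28,s31,s34,s36,s5} — reject; 2/2 deletions ∈↓L.
'sp': |S_i|=[23, 18, 11] end={s1,s11,s12,s19,s22,s25,s28,s31,s34,s36,s5} ∉↓L; 2/2 deletions ∈↓L.
'gss': N↓-sim [23, 17, 16, 11] end={s1,s11,s12,s19,s22,s25,s28,s31,s34,s36,s5} ∉↓L; 3/3 del acc.
'8ss': run [23, 19, 16, 11] end={s1,s11,s12,s19,s22,s25,s28,s31,s34,s36,s5} — reject; 3/3 del acc.
'888p': |S_i|=[23, 19, 18, 17, 11] end={s1,s11,s12,s19,s22,s25,s28,s31,s34,s36,s5} ∉↓L; 4/4 del acc.
5 obstructions.

Antichain: [gp, sp, gss, 8ss, 888p].


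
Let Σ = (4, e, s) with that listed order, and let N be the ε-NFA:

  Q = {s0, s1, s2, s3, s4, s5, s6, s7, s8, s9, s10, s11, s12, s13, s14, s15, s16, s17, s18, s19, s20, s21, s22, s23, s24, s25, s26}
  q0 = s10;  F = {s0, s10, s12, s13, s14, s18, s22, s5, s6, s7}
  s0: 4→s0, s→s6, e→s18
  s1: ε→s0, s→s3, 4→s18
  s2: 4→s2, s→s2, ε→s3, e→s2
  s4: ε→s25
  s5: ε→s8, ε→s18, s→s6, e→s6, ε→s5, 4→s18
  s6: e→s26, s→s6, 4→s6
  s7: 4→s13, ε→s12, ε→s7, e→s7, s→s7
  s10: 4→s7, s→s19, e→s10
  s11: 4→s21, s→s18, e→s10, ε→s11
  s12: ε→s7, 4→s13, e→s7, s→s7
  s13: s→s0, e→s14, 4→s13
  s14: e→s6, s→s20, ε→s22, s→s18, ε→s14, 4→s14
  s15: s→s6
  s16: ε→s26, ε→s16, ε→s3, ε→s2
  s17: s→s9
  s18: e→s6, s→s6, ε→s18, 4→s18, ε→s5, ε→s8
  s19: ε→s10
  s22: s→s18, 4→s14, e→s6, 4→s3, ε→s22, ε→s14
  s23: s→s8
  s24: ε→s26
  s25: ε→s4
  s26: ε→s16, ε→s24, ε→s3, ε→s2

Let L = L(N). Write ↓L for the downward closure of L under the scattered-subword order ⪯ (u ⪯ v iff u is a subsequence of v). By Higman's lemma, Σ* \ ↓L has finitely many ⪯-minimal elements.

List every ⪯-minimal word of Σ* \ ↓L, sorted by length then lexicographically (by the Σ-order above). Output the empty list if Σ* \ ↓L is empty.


|Q|=27, |F|=10, |δ|=71 (28 ε).
min D↑ (8 st, q0=0, F={7}): 0:4→1,e→0,s→0 1:4→2,e→1,s→1 2:4→2,e→3,s→4 3:4→3,e→5,s→6 4:4→4,e→6,s→5 5:4→5,e→7,s→5 6:4→6,e→5,s→5 7:4→7,e→7,s→7 (ε-aug+det+¬).
'44eee': |S_i|=[18, 16, 14, 12, 6, 5] end={s16,s2,s24,s26,s3} — reject; 5/5 single-dels accept.
'44sse': N↓-sim [18, 16, 14, 11, 6, 5] end={s16,s2,s24,s26,s3} ∉↓L; 5/5 deletions ∈↓L.
2 minimals (antichain).

Antichain: [44eee, 44sse].


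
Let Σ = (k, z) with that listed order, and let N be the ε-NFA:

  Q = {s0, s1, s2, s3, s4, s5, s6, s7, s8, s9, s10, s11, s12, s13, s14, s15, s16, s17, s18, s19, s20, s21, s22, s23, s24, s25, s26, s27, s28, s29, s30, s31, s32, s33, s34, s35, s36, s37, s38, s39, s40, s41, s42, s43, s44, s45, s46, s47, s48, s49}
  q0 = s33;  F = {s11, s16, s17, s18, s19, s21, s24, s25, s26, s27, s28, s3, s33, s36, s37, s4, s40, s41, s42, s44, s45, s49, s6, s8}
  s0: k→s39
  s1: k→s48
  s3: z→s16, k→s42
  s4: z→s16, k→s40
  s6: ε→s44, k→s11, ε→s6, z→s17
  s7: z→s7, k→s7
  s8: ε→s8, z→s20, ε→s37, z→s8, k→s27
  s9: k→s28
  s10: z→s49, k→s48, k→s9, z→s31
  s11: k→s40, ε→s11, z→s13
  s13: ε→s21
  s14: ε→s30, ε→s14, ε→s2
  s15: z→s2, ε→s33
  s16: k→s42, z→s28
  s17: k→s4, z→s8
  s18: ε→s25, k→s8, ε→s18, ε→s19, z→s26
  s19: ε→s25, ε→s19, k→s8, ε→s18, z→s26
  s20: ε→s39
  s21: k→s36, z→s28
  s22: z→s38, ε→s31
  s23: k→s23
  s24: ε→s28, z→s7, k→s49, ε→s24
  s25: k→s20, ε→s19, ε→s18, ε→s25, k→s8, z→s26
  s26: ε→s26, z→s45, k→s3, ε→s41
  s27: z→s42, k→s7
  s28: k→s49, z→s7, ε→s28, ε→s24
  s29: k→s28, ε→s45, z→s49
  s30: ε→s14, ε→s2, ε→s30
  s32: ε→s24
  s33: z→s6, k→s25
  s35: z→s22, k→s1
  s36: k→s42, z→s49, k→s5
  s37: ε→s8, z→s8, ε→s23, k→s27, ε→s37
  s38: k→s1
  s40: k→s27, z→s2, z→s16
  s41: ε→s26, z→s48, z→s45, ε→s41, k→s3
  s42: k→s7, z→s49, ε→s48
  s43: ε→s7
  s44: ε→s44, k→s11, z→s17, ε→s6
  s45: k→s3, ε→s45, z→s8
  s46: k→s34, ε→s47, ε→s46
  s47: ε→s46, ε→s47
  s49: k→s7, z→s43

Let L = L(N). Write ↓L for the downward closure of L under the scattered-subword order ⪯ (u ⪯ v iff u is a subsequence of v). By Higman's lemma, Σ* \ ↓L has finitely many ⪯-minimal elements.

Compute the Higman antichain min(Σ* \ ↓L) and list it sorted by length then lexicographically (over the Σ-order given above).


Antichain: [kkkk, zkzzz, zzzkk, kkkzzz, kzkkzz, zkzkzk].

|Q|=50, |F|=24, |δ|=117 (46 ε).
min D↑ (19 st, q0=0, F={13}): 0:k→1,z→2 1:k→3,z→4 2:k→5,z→6 3:k→7,z→3 4:k→8,z→9 5:k→10,z→11 6:k→12,z→3 7:k→13,z→14 8:k→14,z→15 9:k→8,z→3 10:k→7,z→15 11:k→16,z→17 12:k→10,z→15 13:k→13,z→13 14:k→13,z→18 15:k→14,z→17 16:k→14,z→18 17:k→18,z→13 18:k→13,z→13 [Hopcroft].
'kkkk': |S_i|=[33, 29, 19, 8, 2] end={s23,s7} rej; 4/4 del acc.
'zkzzz': N↓-sim [33, 29, 19, 13, 5, 2] end={s43,s7} — reject; 5/5 single-dels accept.
'zzzkk': run [33, 29, 24, 15, 7, 2] end={s23,s7} ∉↓L; 5/5 del acc.
'kkkzzz': |S_i|=[33, 29, 19, 8, 5, 3, 2] end={s43,s7} — reject; 6/6 deletions ∈↓L.
'kzkkzz': |S_i|=[33, 29, 23, 13, 7, 3, 2] end={s43,s7} rej; 6/6 single-dels accept.
'zkzkzk': N↓-sim [33, 29, 19, 13, 7, 3, 1] end={s7} — reject; 6/6 single-dels accept.
6 words, ⪯-incomp.


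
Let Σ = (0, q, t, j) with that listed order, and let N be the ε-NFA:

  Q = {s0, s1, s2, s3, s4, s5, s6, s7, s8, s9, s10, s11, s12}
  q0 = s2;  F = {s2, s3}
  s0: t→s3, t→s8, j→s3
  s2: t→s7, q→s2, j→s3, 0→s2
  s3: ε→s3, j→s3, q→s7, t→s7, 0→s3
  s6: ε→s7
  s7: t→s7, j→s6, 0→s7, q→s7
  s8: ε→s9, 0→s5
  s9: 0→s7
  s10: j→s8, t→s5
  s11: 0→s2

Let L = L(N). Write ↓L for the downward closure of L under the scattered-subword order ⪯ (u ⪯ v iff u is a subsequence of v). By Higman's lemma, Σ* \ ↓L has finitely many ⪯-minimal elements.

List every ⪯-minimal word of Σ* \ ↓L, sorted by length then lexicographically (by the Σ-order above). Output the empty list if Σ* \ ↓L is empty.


|Q|=13, |F|=2, |δ|=23 (3 ε).
min D↑ (3 st, q0=0, F={1}): 0:0→0,q→0,t→1,j→2 1:0→1,q→1,t→1,j→1 2:0→2,q→1,t→1,j→2 [Hopcroft].
't': |S_i|=[4, 2] end={s6,s7} rej; 1/1 del acc.
'jq': N↓-sim [4, 3, 2] end={s6,s7} — reject; 2/2 single-dels accept.
2 words, ⪯-incomp.

min(Σ*\↓L) = [t, jq].


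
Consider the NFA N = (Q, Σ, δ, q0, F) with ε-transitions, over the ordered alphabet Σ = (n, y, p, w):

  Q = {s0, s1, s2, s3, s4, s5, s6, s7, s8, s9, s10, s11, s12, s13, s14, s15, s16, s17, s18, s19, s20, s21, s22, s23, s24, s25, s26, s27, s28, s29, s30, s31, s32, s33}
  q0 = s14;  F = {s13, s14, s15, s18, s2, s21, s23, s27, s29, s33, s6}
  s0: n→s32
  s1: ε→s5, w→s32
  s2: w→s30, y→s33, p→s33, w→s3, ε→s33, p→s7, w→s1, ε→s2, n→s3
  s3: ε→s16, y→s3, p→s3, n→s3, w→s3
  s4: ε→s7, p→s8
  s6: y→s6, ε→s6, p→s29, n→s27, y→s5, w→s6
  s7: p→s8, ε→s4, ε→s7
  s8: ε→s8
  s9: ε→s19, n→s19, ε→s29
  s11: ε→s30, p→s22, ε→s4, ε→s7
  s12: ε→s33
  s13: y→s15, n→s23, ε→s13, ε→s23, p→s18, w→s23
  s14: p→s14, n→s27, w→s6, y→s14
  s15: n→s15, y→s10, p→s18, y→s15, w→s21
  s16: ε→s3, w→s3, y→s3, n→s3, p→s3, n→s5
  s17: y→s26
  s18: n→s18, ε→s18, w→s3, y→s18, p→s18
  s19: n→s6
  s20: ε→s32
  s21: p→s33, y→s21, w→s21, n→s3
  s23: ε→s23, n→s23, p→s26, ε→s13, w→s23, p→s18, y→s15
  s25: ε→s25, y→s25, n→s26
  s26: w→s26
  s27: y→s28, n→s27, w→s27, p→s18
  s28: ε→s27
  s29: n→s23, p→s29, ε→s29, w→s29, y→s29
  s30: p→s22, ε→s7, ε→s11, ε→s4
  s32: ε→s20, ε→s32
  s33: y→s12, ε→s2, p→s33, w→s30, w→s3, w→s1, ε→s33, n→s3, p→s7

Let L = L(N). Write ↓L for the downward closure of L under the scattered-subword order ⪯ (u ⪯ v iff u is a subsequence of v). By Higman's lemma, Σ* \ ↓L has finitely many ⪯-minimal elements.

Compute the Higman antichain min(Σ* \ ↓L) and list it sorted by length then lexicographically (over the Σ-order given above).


Antichain: [npw, wpnywn].

|Q|=34, |F|=11, |δ|=106 (32 ε).
min D↑ (10 st, q0=0, F={5}): 0:n→1,y→0,p→0,w→2 1:n→1,y→1,p→3,w→1 2:n→1,y→2,p→4,w→2 3:n→3,y→3,p→3,w→5 4:n→6,y→4,p→4,w→4 5:n→5,y→5,p→5,w→5 6:n→6,y→7,p→3,w→6 7:n→7,y→7,p→3,w→8 8:n→5,y→8,p→9,w→8 9:n→5,y→9,p→9,w→5 (ε-aug+det+¬).
'npw': N↓-sim [27, 24, 17, 13] end={s1,s11,s16,s20,s22,s26,s3,s30,s32,s4,s5,s7,…} — reject; 3/3 deletions ∈↓L.
'wpnywn': run [27, 26, 23, 22, 19, 16, 3] end={s16,s3,s5} rej; 6/6 single-dels accept.
2 minimals (antichain).
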